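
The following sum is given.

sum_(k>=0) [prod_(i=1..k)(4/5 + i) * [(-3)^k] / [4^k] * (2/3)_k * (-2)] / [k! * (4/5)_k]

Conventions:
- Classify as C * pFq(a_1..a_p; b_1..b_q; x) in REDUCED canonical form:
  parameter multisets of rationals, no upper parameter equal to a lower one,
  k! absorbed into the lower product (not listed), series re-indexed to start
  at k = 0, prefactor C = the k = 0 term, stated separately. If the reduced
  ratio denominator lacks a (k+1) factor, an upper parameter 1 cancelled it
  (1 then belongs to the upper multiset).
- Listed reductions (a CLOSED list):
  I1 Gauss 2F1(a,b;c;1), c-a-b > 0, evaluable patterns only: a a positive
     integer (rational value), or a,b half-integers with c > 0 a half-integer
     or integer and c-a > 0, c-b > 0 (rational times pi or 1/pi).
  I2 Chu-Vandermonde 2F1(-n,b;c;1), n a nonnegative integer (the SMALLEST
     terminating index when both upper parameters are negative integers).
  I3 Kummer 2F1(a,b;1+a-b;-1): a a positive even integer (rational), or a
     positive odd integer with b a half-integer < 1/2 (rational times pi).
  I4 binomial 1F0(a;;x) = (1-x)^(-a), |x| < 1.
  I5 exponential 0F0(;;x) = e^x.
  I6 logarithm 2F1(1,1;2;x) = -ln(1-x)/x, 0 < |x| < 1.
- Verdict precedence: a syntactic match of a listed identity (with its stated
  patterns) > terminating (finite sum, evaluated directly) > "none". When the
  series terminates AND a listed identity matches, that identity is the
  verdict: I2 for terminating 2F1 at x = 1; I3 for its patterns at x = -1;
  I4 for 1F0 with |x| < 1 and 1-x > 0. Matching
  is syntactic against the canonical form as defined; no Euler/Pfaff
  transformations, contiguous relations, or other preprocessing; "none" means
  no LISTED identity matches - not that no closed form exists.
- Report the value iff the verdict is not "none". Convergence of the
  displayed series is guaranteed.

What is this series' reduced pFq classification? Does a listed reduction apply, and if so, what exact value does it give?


This is -2 * 2F1(2/3, 9/5; 4/5; -3/4) in reduced canonical form. Verdict: none. Every listed pattern misses the 2F1 form at -3/4, upper {2/3, 9/5}.

First insight: t_0 being -2, the two geometric factors (C = -2, x = -3/4) combine into one argument.
Ratio: r(k) = (-3/4) * (k+2/3) (k+9/5) / [(k+4/5) (k+1)] - rational in k, leading ratio (-3/4); with t_0 = -2, classification follows.


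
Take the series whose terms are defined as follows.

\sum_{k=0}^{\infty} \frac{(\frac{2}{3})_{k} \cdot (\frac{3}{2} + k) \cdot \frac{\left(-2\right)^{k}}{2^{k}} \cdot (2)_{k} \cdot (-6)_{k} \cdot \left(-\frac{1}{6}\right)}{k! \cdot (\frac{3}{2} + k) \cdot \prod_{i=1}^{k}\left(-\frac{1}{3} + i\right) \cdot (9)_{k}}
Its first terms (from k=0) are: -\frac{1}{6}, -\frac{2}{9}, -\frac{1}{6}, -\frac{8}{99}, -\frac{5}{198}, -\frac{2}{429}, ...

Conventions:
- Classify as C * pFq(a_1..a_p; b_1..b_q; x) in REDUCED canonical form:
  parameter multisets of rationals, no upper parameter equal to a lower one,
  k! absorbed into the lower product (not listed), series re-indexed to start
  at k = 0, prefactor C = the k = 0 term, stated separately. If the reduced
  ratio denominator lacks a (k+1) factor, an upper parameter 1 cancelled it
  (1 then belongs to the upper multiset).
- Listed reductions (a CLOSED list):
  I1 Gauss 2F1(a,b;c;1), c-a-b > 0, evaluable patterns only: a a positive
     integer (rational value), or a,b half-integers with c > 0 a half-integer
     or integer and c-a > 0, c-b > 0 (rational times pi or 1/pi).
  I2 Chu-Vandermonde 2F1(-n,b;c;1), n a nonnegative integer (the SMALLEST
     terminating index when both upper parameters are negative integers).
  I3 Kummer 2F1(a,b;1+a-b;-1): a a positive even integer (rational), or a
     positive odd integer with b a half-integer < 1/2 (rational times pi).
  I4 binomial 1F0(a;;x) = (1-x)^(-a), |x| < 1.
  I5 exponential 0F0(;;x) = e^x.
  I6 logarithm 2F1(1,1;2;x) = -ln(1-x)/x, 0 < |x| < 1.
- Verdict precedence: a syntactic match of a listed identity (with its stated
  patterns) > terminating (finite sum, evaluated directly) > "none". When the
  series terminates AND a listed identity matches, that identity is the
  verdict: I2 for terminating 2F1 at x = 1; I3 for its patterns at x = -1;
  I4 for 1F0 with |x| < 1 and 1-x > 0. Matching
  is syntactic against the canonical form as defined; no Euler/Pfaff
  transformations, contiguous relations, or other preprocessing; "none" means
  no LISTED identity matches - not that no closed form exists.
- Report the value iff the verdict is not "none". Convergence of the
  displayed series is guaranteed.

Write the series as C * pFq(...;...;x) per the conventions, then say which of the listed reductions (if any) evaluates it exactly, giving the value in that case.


Key step: from the first term -\frac{1}{6}: the lower running product (prefactor -1/6) is a rising factorial.
Adjacent-term ratio: r(k) = -1 * (k-6) (k+2) / [(k+9) (k+1)] - rational; roots negated = parameters, x = -1, C = -\frac{1}{6}.

Reduced: x = -1, 2F1, upper = {-6, 2}, lower = {9}, C = -\frac{1}{6}. Verdict: this is the Kummer evaluation I3 (x = -1; c = 9 equals 1+a-b for upper {-6, 2}: listed pattern). Its exact value is -\frac{2}{3}.


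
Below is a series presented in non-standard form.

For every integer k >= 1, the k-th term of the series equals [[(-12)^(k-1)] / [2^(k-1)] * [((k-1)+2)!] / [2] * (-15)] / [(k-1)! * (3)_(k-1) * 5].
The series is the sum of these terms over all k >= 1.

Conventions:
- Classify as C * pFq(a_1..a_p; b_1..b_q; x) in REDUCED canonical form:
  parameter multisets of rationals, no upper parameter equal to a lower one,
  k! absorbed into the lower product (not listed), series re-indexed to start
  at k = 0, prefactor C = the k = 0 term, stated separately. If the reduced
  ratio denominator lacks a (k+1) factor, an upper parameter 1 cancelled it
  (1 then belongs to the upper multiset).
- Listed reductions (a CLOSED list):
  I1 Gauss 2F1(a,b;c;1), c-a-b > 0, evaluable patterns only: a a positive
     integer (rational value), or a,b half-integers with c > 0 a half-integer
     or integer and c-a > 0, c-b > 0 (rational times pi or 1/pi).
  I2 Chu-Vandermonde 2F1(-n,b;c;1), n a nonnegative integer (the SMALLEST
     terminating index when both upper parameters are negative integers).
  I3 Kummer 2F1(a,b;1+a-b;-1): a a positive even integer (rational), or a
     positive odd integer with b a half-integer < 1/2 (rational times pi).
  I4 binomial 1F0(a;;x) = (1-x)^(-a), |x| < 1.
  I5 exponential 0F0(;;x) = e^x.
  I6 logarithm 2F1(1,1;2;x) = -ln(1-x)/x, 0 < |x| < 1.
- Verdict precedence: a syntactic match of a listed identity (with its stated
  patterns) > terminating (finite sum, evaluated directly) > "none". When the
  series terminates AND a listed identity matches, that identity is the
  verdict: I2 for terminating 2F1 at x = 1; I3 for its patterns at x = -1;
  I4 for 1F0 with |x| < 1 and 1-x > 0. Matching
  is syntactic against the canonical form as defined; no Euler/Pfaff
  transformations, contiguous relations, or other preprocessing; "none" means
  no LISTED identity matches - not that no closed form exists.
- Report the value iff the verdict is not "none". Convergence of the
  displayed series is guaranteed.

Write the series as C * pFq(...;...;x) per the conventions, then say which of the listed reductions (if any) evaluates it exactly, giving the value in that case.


Prefactor -3, argument -6: 0F0 with upper {-} over lower {-}. Verdict: the exponential series (I5) applies (the 0F0 exponential series at x = -6). Exact value: (-3) * e^(-6).

The tell: x = (-6) and the constant factors (prefactor -3) combine into one prefactor.
Ratio: r(k) = (-6) * 1 / [(k+1)] - rational; roots negated = parameters, x = (-6), C = -3.


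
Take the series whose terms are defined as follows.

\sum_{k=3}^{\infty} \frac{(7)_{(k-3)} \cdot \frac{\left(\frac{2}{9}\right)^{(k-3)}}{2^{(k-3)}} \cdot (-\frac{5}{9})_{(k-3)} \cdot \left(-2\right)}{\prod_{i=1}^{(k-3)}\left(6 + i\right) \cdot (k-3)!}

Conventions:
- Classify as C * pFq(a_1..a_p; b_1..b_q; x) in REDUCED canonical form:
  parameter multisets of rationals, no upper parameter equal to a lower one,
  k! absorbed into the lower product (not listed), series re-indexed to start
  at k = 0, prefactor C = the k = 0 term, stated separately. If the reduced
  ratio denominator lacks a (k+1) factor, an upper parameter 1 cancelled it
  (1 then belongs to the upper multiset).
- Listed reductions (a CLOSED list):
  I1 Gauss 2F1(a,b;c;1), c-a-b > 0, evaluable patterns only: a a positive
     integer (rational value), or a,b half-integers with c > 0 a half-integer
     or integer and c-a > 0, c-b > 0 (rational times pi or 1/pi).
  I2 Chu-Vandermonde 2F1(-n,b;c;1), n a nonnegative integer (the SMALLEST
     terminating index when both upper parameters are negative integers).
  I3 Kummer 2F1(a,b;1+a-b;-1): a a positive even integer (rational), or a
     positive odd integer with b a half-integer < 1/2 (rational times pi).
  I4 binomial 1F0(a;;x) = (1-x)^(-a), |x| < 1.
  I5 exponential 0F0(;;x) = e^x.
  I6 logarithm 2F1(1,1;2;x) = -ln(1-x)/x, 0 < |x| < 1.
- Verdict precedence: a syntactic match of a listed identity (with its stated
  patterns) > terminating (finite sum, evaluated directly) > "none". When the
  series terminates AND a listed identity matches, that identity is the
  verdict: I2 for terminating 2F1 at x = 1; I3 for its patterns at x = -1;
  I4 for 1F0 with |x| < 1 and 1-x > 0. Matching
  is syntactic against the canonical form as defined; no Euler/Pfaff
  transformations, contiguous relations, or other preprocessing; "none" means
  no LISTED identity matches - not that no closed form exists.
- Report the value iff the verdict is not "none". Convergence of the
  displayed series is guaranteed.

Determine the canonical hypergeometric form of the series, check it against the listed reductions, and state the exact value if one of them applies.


Reduced: x = \frac{1}{9}, 1F0, upper = {-\frac{5}{9}}, lower = {-}, C = -2. Verdict (x = \frac{1}{9}): binomial (I4) applies (the 1F0 binomial series: exponent 5/9, x = \frac{1}{9}). Exact value: \left(-2\right) \cdot \left(\frac{8}{9}\right)^{\frac{5}{9}}.

Structural cue: x = \frac{1}{9} and the parameter 7 appears in both the upper and lower lists and cancels.
Ratio: r(k) = \frac{1}{9} * (k-\frac{5}{9}) / [(k+1)] ; factor over Q: parameters, x = \frac{1}{9}, and C = -2.


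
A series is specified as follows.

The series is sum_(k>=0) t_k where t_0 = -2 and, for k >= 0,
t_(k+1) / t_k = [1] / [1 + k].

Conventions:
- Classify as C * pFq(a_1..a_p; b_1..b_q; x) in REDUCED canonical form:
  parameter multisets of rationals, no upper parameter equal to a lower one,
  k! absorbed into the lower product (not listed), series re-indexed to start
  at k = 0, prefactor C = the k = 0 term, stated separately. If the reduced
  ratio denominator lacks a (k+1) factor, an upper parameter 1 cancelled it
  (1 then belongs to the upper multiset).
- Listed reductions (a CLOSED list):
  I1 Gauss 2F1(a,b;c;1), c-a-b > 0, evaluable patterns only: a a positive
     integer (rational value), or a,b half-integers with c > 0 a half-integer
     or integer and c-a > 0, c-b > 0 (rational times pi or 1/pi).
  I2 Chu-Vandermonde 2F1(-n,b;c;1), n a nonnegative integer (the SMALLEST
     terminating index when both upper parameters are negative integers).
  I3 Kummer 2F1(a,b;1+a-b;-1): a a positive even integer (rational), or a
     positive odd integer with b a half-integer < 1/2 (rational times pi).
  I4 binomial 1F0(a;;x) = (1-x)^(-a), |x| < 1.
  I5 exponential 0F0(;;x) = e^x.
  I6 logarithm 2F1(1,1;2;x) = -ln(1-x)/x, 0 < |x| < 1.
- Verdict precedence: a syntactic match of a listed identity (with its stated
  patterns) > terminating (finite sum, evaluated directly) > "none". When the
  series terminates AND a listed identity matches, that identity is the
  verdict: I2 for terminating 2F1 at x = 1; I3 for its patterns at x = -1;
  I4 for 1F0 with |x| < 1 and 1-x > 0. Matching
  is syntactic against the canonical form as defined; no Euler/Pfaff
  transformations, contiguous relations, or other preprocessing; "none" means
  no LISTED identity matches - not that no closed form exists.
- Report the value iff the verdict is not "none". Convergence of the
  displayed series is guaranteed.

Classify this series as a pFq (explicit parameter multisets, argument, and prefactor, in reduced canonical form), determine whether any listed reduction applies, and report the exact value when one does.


At argument 1: a 0F0 with upper {-}, lower {-}, scaled by C = -2. Verdict: this is the I5 exponential reduction (the 0F0 exponential series at x = 1). Hence: (-2) * e^(1).

First insight: t_0 being -2, factor the ratio over Q (C = -2): negated roots = parameters.
Adjacent-term ratio: r(k) = 1 * 1 / [(k+1)] - rational; roots negated = parameters, x = 1, C = -2.


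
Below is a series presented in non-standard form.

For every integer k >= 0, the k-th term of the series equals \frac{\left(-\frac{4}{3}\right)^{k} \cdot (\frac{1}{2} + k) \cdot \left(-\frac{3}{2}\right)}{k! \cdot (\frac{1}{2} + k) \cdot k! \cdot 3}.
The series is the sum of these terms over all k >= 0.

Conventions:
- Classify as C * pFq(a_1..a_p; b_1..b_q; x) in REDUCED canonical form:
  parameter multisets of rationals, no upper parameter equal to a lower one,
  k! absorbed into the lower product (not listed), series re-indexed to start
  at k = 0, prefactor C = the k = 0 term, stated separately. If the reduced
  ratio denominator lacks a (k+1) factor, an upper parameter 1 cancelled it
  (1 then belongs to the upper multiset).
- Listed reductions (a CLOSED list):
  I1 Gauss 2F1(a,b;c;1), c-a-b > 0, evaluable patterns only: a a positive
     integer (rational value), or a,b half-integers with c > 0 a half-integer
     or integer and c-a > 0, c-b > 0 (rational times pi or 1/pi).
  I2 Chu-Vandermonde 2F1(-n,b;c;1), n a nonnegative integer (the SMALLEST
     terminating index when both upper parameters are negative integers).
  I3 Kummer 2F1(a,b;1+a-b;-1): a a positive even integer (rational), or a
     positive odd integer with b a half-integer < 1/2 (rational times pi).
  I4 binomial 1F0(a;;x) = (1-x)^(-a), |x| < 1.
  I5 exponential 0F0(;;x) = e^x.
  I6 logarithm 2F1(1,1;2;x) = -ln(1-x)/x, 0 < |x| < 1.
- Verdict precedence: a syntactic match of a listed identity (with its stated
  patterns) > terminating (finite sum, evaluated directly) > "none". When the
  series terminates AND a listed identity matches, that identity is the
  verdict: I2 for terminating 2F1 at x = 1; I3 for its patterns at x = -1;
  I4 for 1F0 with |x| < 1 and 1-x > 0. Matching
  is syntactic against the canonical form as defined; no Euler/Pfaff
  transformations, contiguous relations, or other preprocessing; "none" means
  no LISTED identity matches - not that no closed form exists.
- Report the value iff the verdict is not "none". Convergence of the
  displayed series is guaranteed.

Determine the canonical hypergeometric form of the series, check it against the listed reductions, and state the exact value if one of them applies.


Prefactor -\frac{1}{2}, argument -\frac{4}{3}: 0F1 with upper {-} over lower {1}. Verdict: none - this 0F1 at x = -\frac{4}{3} matches no listed pattern, and upper {-} holds no stopper.

The tell: from the first term -\frac{1}{2}: the denominator's factorial ratio (C = -1/2) is a lower Pochhammer.
Ratio: r(k) = -\frac{4}{3} * 1 / [(k+1) (k+1)] ; factor over Q: parameters, x = -\frac{4}{3}, and C = -\frac{1}{2}.


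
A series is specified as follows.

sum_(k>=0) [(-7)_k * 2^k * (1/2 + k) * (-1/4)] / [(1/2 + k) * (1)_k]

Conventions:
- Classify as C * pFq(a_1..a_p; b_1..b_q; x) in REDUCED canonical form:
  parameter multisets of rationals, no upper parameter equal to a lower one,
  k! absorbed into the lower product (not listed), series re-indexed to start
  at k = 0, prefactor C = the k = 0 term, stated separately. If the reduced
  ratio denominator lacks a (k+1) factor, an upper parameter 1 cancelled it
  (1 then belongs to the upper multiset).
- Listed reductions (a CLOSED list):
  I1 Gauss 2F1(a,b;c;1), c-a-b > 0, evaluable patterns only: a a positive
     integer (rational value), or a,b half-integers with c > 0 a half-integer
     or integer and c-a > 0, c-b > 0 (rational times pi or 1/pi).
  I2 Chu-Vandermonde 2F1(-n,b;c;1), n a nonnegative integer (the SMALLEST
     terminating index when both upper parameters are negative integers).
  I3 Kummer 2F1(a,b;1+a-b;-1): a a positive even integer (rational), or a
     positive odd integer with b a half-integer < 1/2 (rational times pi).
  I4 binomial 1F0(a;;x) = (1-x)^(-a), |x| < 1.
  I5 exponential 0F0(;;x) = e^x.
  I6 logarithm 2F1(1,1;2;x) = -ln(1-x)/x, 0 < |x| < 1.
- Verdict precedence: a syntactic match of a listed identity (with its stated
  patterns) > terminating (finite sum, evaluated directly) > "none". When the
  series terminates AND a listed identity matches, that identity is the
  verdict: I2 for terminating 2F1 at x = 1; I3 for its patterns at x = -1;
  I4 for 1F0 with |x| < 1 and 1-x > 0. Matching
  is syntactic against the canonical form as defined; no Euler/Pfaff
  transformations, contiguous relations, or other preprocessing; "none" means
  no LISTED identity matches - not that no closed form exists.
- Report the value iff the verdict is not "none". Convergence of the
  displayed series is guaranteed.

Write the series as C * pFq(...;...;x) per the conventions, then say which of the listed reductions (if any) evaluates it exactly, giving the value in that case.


Key observation: with t_0 = -1/4, (1)_k (C = -1/4, x = 2) is k! itself.
Adjacent-term ratio: r(k) = 2 * (k-7) / [(k+1)] - rational in k, leading ratio 2; with t_0 = -1/4, classification follows.

Canonical form: C = -1/4 times 1F0 with upper {-7}, lower {-}, x = 2. Verdict: terminating - no listed pattern fits, but -7 in the upper list cuts the series at k = 7; direct evaluation. Sum: 1/4.


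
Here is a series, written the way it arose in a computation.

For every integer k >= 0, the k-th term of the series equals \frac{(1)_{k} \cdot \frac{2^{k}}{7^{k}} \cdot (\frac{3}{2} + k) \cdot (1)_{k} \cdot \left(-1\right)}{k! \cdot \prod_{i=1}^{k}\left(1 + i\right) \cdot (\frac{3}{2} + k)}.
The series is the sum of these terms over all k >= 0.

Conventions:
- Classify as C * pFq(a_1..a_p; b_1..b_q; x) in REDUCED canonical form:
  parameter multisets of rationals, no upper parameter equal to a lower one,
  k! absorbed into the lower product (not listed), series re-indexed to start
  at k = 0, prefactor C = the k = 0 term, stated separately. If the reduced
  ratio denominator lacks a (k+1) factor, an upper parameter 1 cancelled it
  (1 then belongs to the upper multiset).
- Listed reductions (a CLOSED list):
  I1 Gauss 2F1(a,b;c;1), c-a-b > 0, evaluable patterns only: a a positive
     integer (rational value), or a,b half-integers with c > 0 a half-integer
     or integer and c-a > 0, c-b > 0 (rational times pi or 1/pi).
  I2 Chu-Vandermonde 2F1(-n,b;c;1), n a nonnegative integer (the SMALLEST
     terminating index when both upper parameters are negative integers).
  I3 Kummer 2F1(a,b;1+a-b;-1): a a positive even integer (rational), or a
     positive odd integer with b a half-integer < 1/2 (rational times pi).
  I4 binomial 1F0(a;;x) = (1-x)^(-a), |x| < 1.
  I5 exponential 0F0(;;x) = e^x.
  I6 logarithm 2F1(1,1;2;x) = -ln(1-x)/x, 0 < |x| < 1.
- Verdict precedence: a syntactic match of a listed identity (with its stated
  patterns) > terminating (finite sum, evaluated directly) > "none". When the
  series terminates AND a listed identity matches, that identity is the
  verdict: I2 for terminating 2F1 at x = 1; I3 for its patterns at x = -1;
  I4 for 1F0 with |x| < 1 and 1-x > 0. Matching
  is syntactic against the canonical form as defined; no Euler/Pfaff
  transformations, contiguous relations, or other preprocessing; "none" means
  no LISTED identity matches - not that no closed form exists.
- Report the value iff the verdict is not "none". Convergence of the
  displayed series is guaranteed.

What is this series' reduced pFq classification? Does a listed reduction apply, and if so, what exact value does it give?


Prefactor -1, argument \frac{2}{7}: 2F1 with upper {1, 1} over lower {2}. Verdict: this is the I6 logarithm reduction (the logarithm: parameters (1,1;2), x = \frac{2}{7}). Value: \frac{7}{2} \cdot \ln\left(\frac{5}{7}\right).

First insight: x = \frac{2}{7} and the lower running product (C = -1) is a rising factorial.
Step ratio: r(k) = \frac{2}{7} * (k+1) (k+1) / [(k+2) (k+1)] - rational in k, leading ratio \frac{2}{7}; with t_0 = -1, classification follows.


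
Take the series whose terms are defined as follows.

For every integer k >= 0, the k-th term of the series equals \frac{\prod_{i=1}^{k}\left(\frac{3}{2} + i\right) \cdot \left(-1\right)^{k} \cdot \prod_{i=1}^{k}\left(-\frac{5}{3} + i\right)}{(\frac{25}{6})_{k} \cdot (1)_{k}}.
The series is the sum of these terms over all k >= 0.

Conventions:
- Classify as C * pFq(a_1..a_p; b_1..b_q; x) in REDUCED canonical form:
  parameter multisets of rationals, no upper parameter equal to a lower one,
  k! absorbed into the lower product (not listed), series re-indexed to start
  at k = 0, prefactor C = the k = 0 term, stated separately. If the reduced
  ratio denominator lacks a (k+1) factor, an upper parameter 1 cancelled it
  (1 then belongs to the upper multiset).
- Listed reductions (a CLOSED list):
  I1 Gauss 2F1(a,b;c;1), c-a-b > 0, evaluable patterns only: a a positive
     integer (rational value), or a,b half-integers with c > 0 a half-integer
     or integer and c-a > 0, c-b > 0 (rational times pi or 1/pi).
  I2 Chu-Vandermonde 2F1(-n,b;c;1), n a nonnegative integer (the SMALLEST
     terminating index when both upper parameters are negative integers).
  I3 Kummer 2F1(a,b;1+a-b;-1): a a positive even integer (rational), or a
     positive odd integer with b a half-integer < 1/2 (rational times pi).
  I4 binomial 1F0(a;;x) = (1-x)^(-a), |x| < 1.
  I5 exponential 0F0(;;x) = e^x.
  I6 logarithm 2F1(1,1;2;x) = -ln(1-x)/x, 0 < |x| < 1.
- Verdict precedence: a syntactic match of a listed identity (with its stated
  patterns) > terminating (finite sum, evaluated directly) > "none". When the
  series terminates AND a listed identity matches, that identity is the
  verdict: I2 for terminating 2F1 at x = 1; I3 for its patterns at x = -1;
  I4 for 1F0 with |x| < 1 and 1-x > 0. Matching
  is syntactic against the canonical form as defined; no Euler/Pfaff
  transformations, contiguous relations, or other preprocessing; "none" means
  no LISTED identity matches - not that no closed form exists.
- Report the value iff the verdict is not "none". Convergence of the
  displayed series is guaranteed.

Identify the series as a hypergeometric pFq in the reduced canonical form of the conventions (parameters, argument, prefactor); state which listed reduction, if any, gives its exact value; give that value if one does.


First insight: t_0 = 1 here, and the running product (C = 1) telescopes to a rising factorial.
Ratio: r(k) = -1 * (k-\frac{2}{3}) (k+\frac{5}{2}) / [(k+\frac{25}{6}) (k+1)] - rational; roots negated = parameters, x = -1, C = 1.

With C = 1: the canonical form is 2F1(-\frac{2}{3}, \frac{5}{2}; \frac{25}{6}; -1). Verdict: none. No listed pattern accepts 2F1(-\frac{2}{3}, \frac{5}{2}; \frac{25}{6}; -1).


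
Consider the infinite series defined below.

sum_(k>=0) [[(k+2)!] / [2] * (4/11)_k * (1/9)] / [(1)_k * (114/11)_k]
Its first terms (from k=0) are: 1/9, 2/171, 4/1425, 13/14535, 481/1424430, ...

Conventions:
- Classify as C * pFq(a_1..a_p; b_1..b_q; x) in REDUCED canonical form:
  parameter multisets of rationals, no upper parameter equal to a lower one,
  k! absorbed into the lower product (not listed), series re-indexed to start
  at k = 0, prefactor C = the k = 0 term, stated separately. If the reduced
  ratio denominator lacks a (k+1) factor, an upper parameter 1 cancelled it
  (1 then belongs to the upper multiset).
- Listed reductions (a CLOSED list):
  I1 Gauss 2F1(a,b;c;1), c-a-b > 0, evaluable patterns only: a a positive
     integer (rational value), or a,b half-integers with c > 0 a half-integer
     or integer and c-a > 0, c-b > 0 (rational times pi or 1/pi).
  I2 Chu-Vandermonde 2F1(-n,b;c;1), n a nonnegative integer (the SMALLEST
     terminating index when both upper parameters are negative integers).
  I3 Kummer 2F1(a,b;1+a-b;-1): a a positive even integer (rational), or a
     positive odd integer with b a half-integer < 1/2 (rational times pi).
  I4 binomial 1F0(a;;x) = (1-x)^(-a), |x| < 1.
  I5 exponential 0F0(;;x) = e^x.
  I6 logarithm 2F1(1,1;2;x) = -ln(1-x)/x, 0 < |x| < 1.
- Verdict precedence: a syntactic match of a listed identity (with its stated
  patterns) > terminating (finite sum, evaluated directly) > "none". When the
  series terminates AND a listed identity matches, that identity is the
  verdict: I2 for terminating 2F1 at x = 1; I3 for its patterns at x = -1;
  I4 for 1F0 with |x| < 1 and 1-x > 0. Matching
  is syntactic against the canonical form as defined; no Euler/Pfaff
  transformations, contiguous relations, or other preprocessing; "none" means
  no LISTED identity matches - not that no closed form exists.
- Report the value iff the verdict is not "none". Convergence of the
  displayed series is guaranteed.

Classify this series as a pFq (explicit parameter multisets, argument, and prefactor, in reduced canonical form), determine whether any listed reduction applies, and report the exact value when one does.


At argument 1: a 2F1 with upper {4/11, 3}, lower {114/11}, scaled by C = 1/9. Verdict: Gauss's theorem (I1) matches (x = 1: the Gamma ratio telescopes since c-a-b = 7 > 0 and a = 3 in Z>0). Value: 2369/18634.

The tell: t_0 = 1/9 here, and (1)_k (C = 1/9) is k! itself.
Adjacent-term ratio: r(k) = 1 * (k+4/11) (k+3) / [(k+114/11) (k+1)] ; factor over Q: parameters, x = 1, and C = 1/9.


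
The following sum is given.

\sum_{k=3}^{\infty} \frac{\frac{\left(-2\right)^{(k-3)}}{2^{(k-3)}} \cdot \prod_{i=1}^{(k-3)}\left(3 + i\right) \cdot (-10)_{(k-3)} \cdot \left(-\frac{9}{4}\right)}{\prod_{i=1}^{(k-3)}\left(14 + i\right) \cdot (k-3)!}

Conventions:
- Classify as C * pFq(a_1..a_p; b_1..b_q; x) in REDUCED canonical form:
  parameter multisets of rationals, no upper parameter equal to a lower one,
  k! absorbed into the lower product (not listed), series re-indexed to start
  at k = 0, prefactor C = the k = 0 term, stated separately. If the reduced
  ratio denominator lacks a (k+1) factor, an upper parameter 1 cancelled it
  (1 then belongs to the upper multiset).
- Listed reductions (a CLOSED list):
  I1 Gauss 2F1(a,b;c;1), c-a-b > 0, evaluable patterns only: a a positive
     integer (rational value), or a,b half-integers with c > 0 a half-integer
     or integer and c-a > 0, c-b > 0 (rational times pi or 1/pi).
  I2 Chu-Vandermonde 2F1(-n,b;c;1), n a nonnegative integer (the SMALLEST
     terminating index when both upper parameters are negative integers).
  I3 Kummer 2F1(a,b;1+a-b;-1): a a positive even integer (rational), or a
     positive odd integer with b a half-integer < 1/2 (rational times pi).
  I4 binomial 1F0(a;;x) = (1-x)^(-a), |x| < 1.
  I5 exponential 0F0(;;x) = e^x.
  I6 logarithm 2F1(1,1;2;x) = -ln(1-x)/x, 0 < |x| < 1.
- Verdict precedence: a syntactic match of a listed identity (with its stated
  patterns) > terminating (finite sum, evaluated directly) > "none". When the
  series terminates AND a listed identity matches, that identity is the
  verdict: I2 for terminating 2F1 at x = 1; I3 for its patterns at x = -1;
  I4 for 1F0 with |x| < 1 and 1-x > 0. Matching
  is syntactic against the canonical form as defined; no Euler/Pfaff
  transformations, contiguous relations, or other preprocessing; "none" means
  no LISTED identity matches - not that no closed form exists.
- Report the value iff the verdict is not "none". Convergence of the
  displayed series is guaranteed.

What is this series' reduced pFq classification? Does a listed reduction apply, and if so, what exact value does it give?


Prefactor -\frac{9}{4}, argument -1: 2F1 with upper {-10, 4} over lower {15}. Verdict: Kummer's theorem (I3) matches (x = -1; c = 15 equals 1+a-b for upper {-10, 4}: listed pattern). Value: -\frac{273}{8}.

First insight: t_0 being -\frac{9}{4}, the lower running product (C = -9/4, x = -1) is a rising factorial.
Adjacent-term ratio: r(k) = -1 * (k-10) (k+4) / [(k+15) (k+1)] ; factor over Q: parameters, x = -1, and C = -\frac{9}{4}.


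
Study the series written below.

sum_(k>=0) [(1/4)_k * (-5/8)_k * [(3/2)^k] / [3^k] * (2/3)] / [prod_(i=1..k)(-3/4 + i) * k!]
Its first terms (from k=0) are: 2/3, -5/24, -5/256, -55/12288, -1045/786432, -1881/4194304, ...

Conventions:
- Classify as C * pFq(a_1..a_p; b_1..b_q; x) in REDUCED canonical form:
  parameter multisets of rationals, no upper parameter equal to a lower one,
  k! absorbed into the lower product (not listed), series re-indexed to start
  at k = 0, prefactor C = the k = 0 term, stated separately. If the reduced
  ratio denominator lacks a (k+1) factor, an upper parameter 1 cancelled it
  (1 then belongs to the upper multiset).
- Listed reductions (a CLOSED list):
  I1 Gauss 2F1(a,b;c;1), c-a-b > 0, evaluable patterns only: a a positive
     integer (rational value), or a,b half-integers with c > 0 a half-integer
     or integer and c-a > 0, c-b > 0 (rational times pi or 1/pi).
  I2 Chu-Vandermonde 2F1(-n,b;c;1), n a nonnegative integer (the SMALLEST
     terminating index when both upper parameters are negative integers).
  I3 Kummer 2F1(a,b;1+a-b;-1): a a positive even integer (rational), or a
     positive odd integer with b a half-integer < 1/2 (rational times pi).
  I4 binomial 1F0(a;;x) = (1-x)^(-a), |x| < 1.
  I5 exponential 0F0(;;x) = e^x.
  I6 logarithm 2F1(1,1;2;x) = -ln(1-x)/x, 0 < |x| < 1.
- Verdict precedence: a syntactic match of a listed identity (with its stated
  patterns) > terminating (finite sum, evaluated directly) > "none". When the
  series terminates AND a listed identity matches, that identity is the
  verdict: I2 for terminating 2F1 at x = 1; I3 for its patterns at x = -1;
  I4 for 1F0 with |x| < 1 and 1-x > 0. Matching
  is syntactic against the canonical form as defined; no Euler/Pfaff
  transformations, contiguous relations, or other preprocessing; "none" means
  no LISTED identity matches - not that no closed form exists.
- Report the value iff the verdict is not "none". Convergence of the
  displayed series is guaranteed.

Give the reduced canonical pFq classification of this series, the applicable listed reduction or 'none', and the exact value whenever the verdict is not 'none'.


The series (x = 1/2) is 1F0: upper {-5/8}, lower {-}, prefactor 2/3. Verdict: this is the I4 binomial reduction (the 1F0 binomial series: exponent 5/8, x = 1/2). Its exact value is (2/3) * (1/2)^(5/8).

Structural cue: with t_0 = 2/3, the parameter 1/4 appears in both the upper and lower lists and cancels.
Consecutive-term ratio: r(k) = (1/2) * (k-5/8) / [(k+1)] - rational; roots negated = parameters, x = (1/2), C = 2/3.


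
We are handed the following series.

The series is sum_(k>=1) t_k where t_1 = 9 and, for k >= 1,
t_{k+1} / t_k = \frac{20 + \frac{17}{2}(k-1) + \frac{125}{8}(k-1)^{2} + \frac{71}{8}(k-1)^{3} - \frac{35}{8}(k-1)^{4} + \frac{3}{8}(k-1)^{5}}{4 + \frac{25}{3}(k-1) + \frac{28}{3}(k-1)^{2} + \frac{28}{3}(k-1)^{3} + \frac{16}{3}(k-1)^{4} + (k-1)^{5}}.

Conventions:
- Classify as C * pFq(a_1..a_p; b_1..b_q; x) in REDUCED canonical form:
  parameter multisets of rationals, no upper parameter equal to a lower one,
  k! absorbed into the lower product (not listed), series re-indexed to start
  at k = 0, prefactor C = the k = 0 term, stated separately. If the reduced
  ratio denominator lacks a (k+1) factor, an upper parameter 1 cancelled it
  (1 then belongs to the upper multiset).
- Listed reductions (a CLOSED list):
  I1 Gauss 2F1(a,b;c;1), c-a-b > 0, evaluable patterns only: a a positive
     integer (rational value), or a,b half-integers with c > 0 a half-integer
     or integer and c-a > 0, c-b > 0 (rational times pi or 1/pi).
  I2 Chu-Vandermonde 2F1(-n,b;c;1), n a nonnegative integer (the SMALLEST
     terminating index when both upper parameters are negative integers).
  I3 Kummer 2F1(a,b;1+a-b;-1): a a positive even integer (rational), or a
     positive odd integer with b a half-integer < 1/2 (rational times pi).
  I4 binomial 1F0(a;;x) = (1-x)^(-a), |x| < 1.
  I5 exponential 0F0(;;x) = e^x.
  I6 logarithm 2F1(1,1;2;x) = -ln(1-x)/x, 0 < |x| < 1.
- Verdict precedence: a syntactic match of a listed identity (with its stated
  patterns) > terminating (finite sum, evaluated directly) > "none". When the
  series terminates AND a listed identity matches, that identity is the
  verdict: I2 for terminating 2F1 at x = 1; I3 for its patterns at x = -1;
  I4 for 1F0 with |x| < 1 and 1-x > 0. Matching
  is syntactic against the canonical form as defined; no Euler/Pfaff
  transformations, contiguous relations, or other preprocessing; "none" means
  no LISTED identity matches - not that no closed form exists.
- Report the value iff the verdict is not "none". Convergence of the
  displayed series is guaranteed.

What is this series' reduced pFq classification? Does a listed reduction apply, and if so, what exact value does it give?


The tell: x = \frac{3}{8} and factor the ratio over Q (prefactor 9): negated roots = parameters.
Consecutive-term ratio: r(k) = \frac{3}{8} * (k-8) (k-5) / [(k+3) (k+1)] ; factor over Q: parameters, x = \frac{3}{8}, and C = 9.

This is 9 * 2F1(-8, -5; 3; \frac{3}{8}) in reduced canonical form. Verdict: terminating - no listed pattern fits, but -5 in the upper list cuts the series at k = 5; direct evaluation. Value: \frac{589707}{4096}.


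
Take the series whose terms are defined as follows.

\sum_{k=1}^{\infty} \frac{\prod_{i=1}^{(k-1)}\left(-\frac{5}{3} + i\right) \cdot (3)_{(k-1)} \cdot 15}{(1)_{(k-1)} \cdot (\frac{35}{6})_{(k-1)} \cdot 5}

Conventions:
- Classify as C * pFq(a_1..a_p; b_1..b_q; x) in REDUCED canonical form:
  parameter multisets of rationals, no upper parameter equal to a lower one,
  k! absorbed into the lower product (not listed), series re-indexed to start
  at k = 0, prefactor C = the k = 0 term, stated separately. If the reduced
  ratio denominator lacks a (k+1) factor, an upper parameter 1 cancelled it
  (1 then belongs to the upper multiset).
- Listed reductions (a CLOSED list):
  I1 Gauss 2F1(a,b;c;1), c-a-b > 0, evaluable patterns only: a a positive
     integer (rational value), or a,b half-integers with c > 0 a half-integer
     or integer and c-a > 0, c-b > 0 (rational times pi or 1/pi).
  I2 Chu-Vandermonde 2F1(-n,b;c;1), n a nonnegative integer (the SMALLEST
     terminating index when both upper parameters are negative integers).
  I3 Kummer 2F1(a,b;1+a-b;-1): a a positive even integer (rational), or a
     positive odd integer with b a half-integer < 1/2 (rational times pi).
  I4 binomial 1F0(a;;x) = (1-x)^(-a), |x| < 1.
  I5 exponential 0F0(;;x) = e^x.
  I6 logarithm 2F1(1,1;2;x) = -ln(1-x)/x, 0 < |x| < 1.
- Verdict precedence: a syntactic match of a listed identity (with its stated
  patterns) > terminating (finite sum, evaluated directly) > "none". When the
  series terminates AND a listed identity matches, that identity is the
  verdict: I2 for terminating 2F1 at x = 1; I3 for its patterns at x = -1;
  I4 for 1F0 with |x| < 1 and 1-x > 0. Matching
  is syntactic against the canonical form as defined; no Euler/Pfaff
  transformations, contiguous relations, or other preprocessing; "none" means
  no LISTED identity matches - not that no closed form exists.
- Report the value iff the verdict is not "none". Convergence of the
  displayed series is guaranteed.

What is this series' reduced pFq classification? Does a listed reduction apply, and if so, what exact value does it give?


At argument 1: a 2F1 with upper {-\frac{2}{3}, 3}, lower {\frac{35}{6}}, scaled by C = 3. Verdict: Gauss's theorem (I1) applies (x = 1: the Gamma ratio telescopes since c-a-b = 7/2 > 0 and a = 3 in Z>0). Sum: \frac{11339}{6237}.

Key step: t_0 = 3 here, and the running product (prefactor 3) telescopes to a rising factorial.
Step ratio: r(k) = 1 * (k-\frac{2}{3}) (k+3) / [(k+\frac{35}{6}) (k+1)] - rational in k, leading ratio 1; with t_0 = 3, classification follows.


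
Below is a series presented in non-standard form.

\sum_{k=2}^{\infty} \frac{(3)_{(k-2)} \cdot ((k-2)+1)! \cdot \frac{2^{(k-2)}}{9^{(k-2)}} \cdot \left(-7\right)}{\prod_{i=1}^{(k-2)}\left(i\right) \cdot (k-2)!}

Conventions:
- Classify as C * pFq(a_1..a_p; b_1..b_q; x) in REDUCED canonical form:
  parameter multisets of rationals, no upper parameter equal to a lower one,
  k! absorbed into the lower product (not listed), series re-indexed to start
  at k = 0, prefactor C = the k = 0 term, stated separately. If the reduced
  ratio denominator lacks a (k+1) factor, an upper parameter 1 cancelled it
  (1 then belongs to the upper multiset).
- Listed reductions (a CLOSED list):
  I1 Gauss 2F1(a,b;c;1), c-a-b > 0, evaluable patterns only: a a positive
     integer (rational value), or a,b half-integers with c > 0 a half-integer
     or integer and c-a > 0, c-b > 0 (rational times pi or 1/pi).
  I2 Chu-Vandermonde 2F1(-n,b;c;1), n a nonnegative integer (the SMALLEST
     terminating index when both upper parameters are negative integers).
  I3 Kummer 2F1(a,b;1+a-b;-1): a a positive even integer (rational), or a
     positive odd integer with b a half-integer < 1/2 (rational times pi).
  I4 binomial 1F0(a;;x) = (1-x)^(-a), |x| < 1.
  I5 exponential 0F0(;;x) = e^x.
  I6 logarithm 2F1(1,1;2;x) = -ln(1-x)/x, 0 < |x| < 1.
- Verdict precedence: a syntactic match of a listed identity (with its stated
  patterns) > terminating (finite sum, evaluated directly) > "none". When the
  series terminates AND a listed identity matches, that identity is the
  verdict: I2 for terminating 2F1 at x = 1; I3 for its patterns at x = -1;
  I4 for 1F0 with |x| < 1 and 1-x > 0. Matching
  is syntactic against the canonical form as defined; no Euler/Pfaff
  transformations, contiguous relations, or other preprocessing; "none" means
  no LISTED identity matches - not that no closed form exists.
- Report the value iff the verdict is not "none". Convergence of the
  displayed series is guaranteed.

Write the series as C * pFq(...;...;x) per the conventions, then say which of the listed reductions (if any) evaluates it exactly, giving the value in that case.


This is -7 * 2F1(2, 3; 1; \frac{2}{9}) in reduced canonical form. Verdict: no listed reduction: x = \frac{2}{9} and upper {2, 3} fail every I1-I6 pattern.

Key observation: t_0 being -7, the lower running product (C = -7, x = 2/9) is a rising factorial.
Ratio: r(k) = \frac{2}{9} * (k+2) (k+3) / [(k+1) (k+1)] - rational in k. x = \frac{2}{9}; t_0 = -7; negate the roots.


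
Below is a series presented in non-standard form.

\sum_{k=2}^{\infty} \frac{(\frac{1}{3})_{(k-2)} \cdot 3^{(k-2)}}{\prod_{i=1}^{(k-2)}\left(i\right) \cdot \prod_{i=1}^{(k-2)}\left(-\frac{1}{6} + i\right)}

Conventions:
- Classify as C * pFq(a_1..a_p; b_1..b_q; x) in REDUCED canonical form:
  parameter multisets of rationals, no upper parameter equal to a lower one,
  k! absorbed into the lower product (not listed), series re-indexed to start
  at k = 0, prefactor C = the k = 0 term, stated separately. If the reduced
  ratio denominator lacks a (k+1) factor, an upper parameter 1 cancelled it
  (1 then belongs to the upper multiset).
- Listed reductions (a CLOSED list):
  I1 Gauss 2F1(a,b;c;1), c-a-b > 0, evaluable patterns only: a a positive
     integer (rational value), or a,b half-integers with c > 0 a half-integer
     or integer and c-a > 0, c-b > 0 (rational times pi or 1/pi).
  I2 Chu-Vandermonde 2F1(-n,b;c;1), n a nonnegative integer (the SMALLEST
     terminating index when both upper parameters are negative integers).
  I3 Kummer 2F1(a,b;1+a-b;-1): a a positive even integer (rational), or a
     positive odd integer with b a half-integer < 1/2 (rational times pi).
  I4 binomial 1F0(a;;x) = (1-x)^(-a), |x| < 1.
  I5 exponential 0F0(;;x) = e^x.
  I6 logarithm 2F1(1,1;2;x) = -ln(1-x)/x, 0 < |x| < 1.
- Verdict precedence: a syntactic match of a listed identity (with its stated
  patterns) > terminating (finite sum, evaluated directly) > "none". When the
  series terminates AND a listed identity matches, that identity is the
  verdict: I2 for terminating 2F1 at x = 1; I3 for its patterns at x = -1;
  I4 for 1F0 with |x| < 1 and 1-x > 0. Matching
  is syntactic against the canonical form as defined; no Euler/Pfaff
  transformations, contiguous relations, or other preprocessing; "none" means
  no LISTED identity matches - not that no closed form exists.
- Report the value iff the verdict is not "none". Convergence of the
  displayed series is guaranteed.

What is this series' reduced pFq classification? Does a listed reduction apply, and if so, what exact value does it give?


x = 3 here; the reduced form reads 1F1, upper {\frac{1}{3}}, lower {\frac{5}{6}}, C = 1. Verdict: none here - no I1-I6 shape fits x = 3 with lower {\frac{5}{6}}.

Structural cue: with t_0 = 1, the product of the first k integers (C = 1, x = 3) is k!.
Consecutive-term ratio: r(k) = 3 * (k+\frac{1}{3}) / [(k+\frac{5}{6}) (k+1)] - rational in k, leading ratio 3; with t_0 = 1, classification follows.
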